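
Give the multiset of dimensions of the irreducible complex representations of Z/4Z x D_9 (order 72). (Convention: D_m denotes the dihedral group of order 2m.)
Dimensions: 1, 1, 1, 1, 1, 1, 1, 1, 2, 2, 2, 2, 2, 2, 2, 2, 2, 2, 2, 2, 2, 2, 2, 2

Derivation: There are 24 irreducibles (= number of conjugacy classes). Their dimensions d_i satisfy sum d_i^2 = |G| = 72: 1 + 1 + 1 + 1 + 1 + 1 + 1 + 1 + 4 + 4 + 4 + 4 + 4 + 4 + 4 + 4 + 4 + 4 + 4 + 4 + 4 + 4 + 4 + 4 = 72. (For the product with Z/4Z: each of the 4 1-dim characters of Z/4Z tensors with each irrep of D_9, giving 4 copies of each D_9-dimension.)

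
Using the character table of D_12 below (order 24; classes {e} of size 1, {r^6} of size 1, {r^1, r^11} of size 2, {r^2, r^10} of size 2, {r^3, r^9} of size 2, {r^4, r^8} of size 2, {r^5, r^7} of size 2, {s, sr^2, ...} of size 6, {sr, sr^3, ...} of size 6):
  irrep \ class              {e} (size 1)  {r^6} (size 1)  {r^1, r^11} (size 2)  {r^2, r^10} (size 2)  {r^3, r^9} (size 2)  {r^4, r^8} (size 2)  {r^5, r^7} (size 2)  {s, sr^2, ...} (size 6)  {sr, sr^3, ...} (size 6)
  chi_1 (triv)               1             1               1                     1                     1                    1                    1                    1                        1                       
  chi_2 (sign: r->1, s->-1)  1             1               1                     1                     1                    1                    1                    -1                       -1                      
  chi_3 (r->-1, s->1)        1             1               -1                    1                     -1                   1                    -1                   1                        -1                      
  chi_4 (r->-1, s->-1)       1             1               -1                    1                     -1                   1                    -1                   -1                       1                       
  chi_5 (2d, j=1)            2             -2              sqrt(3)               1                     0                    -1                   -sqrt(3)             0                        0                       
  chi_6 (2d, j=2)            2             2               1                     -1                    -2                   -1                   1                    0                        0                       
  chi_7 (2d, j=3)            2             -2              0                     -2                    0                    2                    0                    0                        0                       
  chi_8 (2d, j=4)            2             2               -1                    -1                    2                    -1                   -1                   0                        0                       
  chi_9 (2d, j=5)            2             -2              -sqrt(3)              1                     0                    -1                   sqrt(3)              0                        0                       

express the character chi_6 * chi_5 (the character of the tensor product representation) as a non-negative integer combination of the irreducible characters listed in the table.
chi_6 tensor chi_5 = chi_5 + chi_7 (all other irreducibles have multiplicity 0).

Derivation: The character of a tensor product is the pointwise product (chi_6 * chi_5)(C) = chi_6(C) * chi_5(C):
  {e}: (2)*(2), {r^6}: (2)*(-2), {r^1, r^11}: (1)*(sqrt(3)), {r^2, r^10}: (-1)*(1), {r^3, r^9}: (-2)*(0), {r^4, r^8}: (-1)*(-1), {r^5, r^7}: (1)*(-sqrt(3)), {s, sr^2, ...}: (0)*(0), {sr, sr^3, ...}: (0)*(0)
so (chi_6 * chi_5) takes values
  {e} -> 4, {r^6} -> -4, {r^1, r^11} -> sqrt(3), {r^2, r^10} -> -1, {r^3, r^9} -> 0, {r^4, r^8} -> 1, {r^5, r^7} -> -sqrt(3), {s, sr^2, ...} -> 0, {sr, sr^3, ...} -> 0.
Now take the inner product of this character with each irreducible chi from the table, <chi_6*chi_5, chi> = (1/24) sum_C |C| (chi_6*chi_5)(C) conj(chi(C)):
  <chi_6*chi_5, chi_1> = (1/24)[1*(4)*conj(1) + 1*(-4)*conj(1) + 2*(sqrt(3))*conj(1) + 2*(-1)*conj(1) + 2*(0)*conj(1) + 2*(1)*conj(1) + 2*(-sqrt(3))*conj(1) + 6*(0)*conj(1) + 6*(0)*conj(1)]
      = (1/24)[(4) + (-4) + (2*sqrt(3)) + (-2) + (0) + (2) + (-2*sqrt(3)) + (0) + (0)] = 0/24 = 0
  <chi_6*chi_5, chi_2> = (1/24)[1*(4)*conj(1) + 1*(-4)*conj(1) + 2*(sqrt(3))*conj(1) + 2*(-1)*conj(1) + 2*(0)*conj(1) + 2*(1)*conj(1) + 2*(-sqrt(3))*conj(1) + 6*(0)*conj(-1) + 6*(0)*conj(-1)]
      = (1/24)[(4) + (-4) + (2*sqrt(3)) + (-2) + (0) + (2) + (-2*sqrt(3)) + (0) + (0)] = 0/24 = 0
  <chi_6*chi_5, chi_3> = (1/24)[1*(4)*conj(1) + 1*(-4)*conj(1) + 2*(sqrt(3))*conj(-1) + 2*(-1)*conj(1) + 2*(0)*conj(-1) + 2*(1)*conj(1) + 2*(-sqrt(3))*conj(-1) + 6*(0)*conj(1) + 6*(0)*conj(-1)]
      = (1/24)[(4) + (-4) + (-2*sqrt(3)) + (-2) + (0) + (2) + (2*sqrt(3)) + (0) + (0)] = 0/24 = 0
  <chi_6*chi_5, chi_4> = (1/24)[1*(4)*conj(1) + 1*(-4)*conj(1) + 2*(sqrt(3))*conj(-1) + 2*(-1)*conj(1) + 2*(0)*conj(-1) + 2*(1)*conj(1) + 2*(-sqrt(3))*conj(-1) + 6*(0)*conj(-1) + 6*(0)*conj(1)]
      = (1/24)[(4) + (-4) + (-2*sqrt(3)) + (-2) + (0) + (2) + (2*sqrt(3)) + (0) + (0)] = 0/24 = 0
  <chi_6*chi_5, chi_5> = (1/24)[1*(4)*conj(2) + 1*(-4)*conj(-2) + 2*(sqrt(3))*conj(sqrt(3)) + 2*(-1)*conj(1) + 2*(0)*conj(0) + 2*(1)*conj(-1) + 2*(-sqrt(3))*conj(-sqrt(3)) + 6*(0)*conj(0) + 6*(0)*conj(0)]
      = (1/24)[(8) + (8) + (6) + (-2) + (0) + (-2) + (6) + (0) + (0)] = 24/24 = 1
  <chi_6*chi_5, chi_6> = (1/24)[1*(4)*conj(2) + 1*(-4)*conj(2) + 2*(sqrt(3))*conj(1) + 2*(-1)*conj(-1) + 2*(0)*conj(-2) + 2*(1)*conj(-1) + 2*(-sqrt(3))*conj(1) + 6*(0)*conj(0) + 6*(0)*conj(0)]
      = (1/24)[(8) + (-8) + (2*sqrt(3)) + (2) + (0) + (-2) + (-2*sqrt(3)) + (0) + (0)] = 0/24 = 0
  <chi_6*chi_5, chi_7> = (1/24)[1*(4)*conj(2) + 1*(-4)*conj(-2) + 2*(sqrt(3))*conj(0) + 2*(-1)*conj(-2) + 2*(0)*conj(0) + 2*(1)*conj(2) + 2*(-sqrt(3))*conj(0) + 6*(0)*conj(0) + 6*(0)*conj(0)]
      = (1/24)[(8) + (8) + (0) + (4) + (0) + (4) + (0) + (0) + (0)] = 24/24 = 1
  <chi_6*chi_5, chi_8> = (1/24)[1*(4)*conj(2) + 1*(-4)*conj(2) + 2*(sqrt(3))*conj(-1) + 2*(-1)*conj(-1) + 2*(0)*conj(2) + 2*(1)*conj(-1) + 2*(-sqrt(3))*conj(-1) + 6*(0)*conj(0) + 6*(0)*conj(0)]
      = (1/24)[(8) + (-8) + (-2*sqrt(3)) + (2) + (0) + (-2) + (2*sqrt(3)) + (0) + (0)] = 0/24 = 0
  <chi_6*chi_5, chi_9> = (1/24)[1*(4)*conj(2) + 1*(-4)*conj(-2) + 2*(sqrt(3))*conj(-sqrt(3)) + 2*(-1)*conj(1) + 2*(0)*conj(0) + 2*(1)*conj(-1) + 2*(-sqrt(3))*conj(sqrt(3)) + 6*(0)*conj(0) + 6*(0)*conj(0)]
      = (1/24)[(8) + (8) + (-6) + (-2) + (0) + (-2) + (-6) + (0) + (0)] = 0/24 = 0
Hence the multiplicities are chi_5: 1, chi_7: 1. Dimension check: dim(chi_6)*dim(chi_5) = 2*2 = 4 and sum (mult * dim) = 1*2 + 1*2 = 4.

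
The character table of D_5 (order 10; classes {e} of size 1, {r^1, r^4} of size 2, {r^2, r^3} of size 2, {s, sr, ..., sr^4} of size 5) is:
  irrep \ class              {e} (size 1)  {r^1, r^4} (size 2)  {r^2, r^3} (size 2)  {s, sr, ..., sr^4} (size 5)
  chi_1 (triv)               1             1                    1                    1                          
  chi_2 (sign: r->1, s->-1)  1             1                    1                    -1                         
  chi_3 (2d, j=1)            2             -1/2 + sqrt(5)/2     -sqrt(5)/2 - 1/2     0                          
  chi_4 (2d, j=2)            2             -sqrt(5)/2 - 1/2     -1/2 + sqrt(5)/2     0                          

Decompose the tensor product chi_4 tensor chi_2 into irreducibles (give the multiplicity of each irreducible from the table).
chi_4 tensor chi_2 = chi_4 (all other irreducibles have multiplicity 0).

Derivation: The character of a tensor product is the pointwise product (chi_4 * chi_2)(C) = chi_4(C) * chi_2(C):
  {e}: (2)*(1), {r^1, r^4}: (-sqrt(5)/2 - 1/2)*(1), {r^2, r^3}: (-1/2 + sqrt(5)/2)*(1), {s, sr, ..., sr^4}: (0)*(-1)
so (chi_4 * chi_2) takes values
  {e} -> 2, {r^1, r^4} -> -sqrt(5)/2 - 1/2, {r^2, r^3} -> -1/2 + sqrt(5)/2, {s, sr, ..., sr^4} -> 0.
Now take the inner product of this character with each irreducible chi from the table, <chi_4*chi_2, chi> = (1/10) sum_C |C| (chi_4*chi_2)(C) conj(chi(C)):
  <chi_4*chi_2, chi_1> = (1/10)[1*(2)*conj(1) + 2*(-sqrt(5)/2 - 1/2)*conj(1) + 2*(-1/2 + sqrt(5)/2)*conj(1) + 5*(0)*conj(1)]
      = (1/10)[(2) + (-sqrt(5) - 1) + (-1 + sqrt(5)) + (0)] = 0/10 = 0
  <chi_4*chi_2, chi_2> = (1/10)[1*(2)*conj(1) + 2*(-sqrt(5)/2 - 1/2)*conj(1) + 2*(-1/2 + sqrt(5)/2)*conj(1) + 5*(0)*conj(-1)]
      = (1/10)[(2) + (-sqrt(5) - 1) + (-1 + sqrt(5)) + (0)] = 0/10 = 0
  <chi_4*chi_2, chi_3> = (1/10)[1*(2)*conj(2) + 2*(-sqrt(5)/2 - 1/2)*conj(-1/2 + sqrt(5)/2) + 2*(-1/2 + sqrt(5)/2)*conj(-sqrt(5)/2 - 1/2) + 5*(0)*conj(0)]
      = (1/10)[(4) + (-2) + (-2) + (0)] = 0/10 = 0
  <chi_4*chi_2, chi_4> = (1/10)[1*(2)*conj(2) + 2*(-sqrt(5)/2 - 1/2)*conj(-sqrt(5)/2 - 1/2) + 2*(-1/2 + sqrt(5)/2)*conj(-1/2 + sqrt(5)/2) + 5*(0)*conj(0)]
      = (1/10)[(4) + (sqrt(5) + 3) + (3 - sqrt(5)) + (0)] = 10/10 = 1
Hence the multiplicities are chi_4: 1. Dimension check: dim(chi_4)*dim(chi_2) = 2*1 = 2 and sum (mult * dim) = 1*2 = 2.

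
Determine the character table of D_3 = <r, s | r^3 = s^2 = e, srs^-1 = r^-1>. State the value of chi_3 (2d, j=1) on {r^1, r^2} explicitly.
Conjugacy classes: {e} of size 1, {r^1, r^2} of size 2, {s, sr, ..., sr^2} of size 3.
Character table:
  irrep \ class              {e} (size 1)  {r^1, r^2} (size 2)  {s, sr, ..., sr^2} (size 3)
  chi_1 (triv)               1             1                    1                          
  chi_2 (sign: r->1, s->-1)  1             1                    -1                         
  chi_3 (2d, j=1)            2             -1                   0                          

Spot check: chi_3 (2d, j=1) on {r^1, r^2} = -1.

Reasoning: D_3 has order 2*3 = 6 with 3 conjugacy classes, hence 3 irreducibles. Sum of squared dims 1 + 1 + 4 = 6 = |G|. Linear characters come from the abelianisation; the 2-dimensional irreps have character r^k -> 2*cos(2*pi*j*k/3), reflections -> 0.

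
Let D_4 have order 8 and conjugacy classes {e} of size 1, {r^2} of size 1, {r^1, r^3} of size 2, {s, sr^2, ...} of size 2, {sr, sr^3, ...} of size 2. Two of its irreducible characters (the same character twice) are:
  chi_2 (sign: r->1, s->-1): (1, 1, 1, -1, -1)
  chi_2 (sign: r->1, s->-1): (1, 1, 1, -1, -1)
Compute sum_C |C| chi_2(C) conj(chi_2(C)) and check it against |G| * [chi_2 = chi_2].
Sum = 8 = |G| = 8; so <chi_2, chi_2> = 1 (norm-1 confirms irreducibility).

Justification: Compute term by term over conjugacy classes (|C| * chi_2(C) * conj(chi_2(C))):
  1*(1)*conj(1) + 1*(1)*conj(1) + 2*(1)*conj(1) + 2*(-1)*conj(-1) + 2*(-1)*conj(-1)
  = (1) + (1) + (2) + (2) + (2)
  = 8.
Dividing by |G| = 8 gives 8/8 = 1, matching the row-orthogonality relation <chi_2, chi_2> = [chi_2 = chi_2].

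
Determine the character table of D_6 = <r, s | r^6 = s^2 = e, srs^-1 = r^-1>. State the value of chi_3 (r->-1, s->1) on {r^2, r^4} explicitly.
Conjugacy classes: {e} of size 1, {r^3} of size 1, {r^1, r^5} of size 2, {r^2, r^4} of size 2, {s, sr^2, ...} of size 3, {sr, sr^3, ...} of size 3.
Character table:
  irrep \ class              {e} (size 1)  {r^3} (size 1)  {r^1, r^5} (size 2)  {r^2, r^4} (size 2)  {s, sr^2, ...} (size 3)  {sr, sr^3, ...} (size 3)
  chi_1 (triv)               1             1               1                    1                    1                        1                       
  chi_2 (sign: r->1, s->-1)  1             1               1                    1                    -1                       -1                      
  chi_3 (r->-1, s->1)        1             -1              -1                   1                    1                        -1                      
  chi_4 (r->-1, s->-1)       1             -1              -1                   1                    -1                       1                       
  chi_5 (2d, j=1)            2             -2              1                    -1                   0                        0                       
  chi_6 (2d, j=2)            2             2               -1                   -1                   0                        0                       

Spot check: chi_3 (r->-1, s->1) on {r^2, r^4} = 1.

Justification: D_6 has order 2*6 = 12 with 6 conjugacy classes, hence 6 irreducibles. Sum of squared dims 1 + 1 + 1 + 1 + 4 + 4 = 12 = |G|. Linear characters come from the abelianisation; the 2-dimensional irreps have character r^k -> 2*cos(2*pi*j*k/6), reflections -> 0.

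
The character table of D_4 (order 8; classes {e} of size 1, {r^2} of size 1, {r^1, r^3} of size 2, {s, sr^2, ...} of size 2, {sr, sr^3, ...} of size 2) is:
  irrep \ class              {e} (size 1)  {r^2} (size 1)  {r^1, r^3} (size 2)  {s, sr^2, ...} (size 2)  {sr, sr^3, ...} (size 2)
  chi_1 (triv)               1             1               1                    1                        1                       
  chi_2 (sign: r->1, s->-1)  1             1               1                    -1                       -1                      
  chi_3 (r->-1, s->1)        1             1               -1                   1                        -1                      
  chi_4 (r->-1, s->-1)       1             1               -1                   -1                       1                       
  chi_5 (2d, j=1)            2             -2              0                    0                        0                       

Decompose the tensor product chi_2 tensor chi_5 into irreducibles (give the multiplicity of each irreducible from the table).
chi_2 tensor chi_5 = chi_5 (all other irreducibles have multiplicity 0).

Proof sketch: The character of a tensor product is the pointwise product (chi_2 * chi_5)(C) = chi_2(C) * chi_5(C):
  {e}: (1)*(2), {r^2}: (1)*(-2), {r^1, r^3}: (1)*(0), {s, sr^2, ...}: (-1)*(0), {sr, sr^3, ...}: (-1)*(0)
so (chi_2 * chi_5) takes values
  {e} -> 2, {r^2} -> -2, {r^1, r^3} -> 0, {s, sr^2, ...} -> 0, {sr, sr^3, ...} -> 0.
Now take the inner product of this character with each irreducible chi from the table, <chi_2*chi_5, chi> = (1/8) sum_C |C| (chi_2*chi_5)(C) conj(chi(C)):
  <chi_2*chi_5, chi_1> = (1/8)[1*(2)*conj(1) + 1*(-2)*conj(1) + 2*(0)*conj(1) + 2*(0)*conj(1) + 2*(0)*conj(1)]
      = (1/8)[(2) + (-2) + (0) + (0) + (0)] = 0/8 = 0
  <chi_2*chi_5, chi_2> = (1/8)[1*(2)*conj(1) + 1*(-2)*conj(1) + 2*(0)*conj(1) + 2*(0)*conj(-1) + 2*(0)*conj(-1)]
      = (1/8)[(2) + (-2) + (0) + (0) + (0)] = 0/8 = 0
  <chi_2*chi_5, chi_3> = (1/8)[1*(2)*conj(1) + 1*(-2)*conj(1) + 2*(0)*conj(-1) + 2*(0)*conj(1) + 2*(0)*conj(-1)]
      = (1/8)[(2) + (-2) + (0) + (0) + (0)] = 0/8 = 0
  <chi_2*chi_5, chi_4> = (1/8)[1*(2)*conj(1) + 1*(-2)*conj(1) + 2*(0)*conj(-1) + 2*(0)*conj(-1) + 2*(0)*conj(1)]
      = (1/8)[(2) + (-2) + (0) + (0) + (0)] = 0/8 = 0
  <chi_2*chi_5, chi_5> = (1/8)[1*(2)*conj(2) + 1*(-2)*conj(-2) + 2*(0)*conj(0) + 2*(0)*conj(0) + 2*(0)*conj(0)]
      = (1/8)[(4) + (4) + (0) + (0) + (0)] = 8/8 = 1
Hence the multiplicities are chi_5: 1. Dimension check: dim(chi_2)*dim(chi_5) = 1*2 = 2 and sum (mult * dim) = 1*2 = 2.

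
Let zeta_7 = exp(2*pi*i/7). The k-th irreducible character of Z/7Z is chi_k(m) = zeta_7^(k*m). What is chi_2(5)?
chi_2(5) = zeta_7^10 = exp(6*I*pi/7)

Proof sketch: chi_2(5) = zeta_7^(2*5) = zeta_7^10. Since zeta_7^7 = 1, this equals zeta_7^3 = exp(2*pi*i*3/7) = exp(6*I*pi/7).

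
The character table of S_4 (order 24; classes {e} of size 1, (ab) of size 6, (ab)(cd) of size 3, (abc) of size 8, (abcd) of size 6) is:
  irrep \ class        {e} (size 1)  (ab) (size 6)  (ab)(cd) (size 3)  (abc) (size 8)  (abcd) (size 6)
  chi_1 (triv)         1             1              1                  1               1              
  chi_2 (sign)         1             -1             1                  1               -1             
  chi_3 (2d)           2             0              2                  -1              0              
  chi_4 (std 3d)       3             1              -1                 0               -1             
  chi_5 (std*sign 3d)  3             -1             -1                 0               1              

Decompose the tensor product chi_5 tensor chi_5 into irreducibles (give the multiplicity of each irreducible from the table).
chi_5 tensor chi_5 = chi_1 + chi_3 + chi_4 + chi_5 (all other irreducibles have multiplicity 0).

Explanation: The character of a tensor product is the pointwise product (chi_5 * chi_5)(C) = chi_5(C) * chi_5(C):
  {e}: (3)*(3), (ab): (-1)*(-1), (ab)(cd): (-1)*(-1), (abc): (0)*(0), (abcd): (1)*(1)
so (chi_5 * chi_5) takes values
  {e} -> 9, (ab) -> 1, (ab)(cd) -> 1, (abc) -> 0, (abcd) -> 1.
Now take the inner product of this character with each irreducible chi from the table, <chi_5*chi_5, chi> = (1/24) sum_C |C| (chi_5*chi_5)(C) conj(chi(C)):
  <chi_5*chi_5, chi_1> = (1/24)[1*(9)*conj(1) + 6*(1)*conj(1) + 3*(1)*conj(1) + 8*(0)*conj(1) + 6*(1)*conj(1)]
      = (1/24)[(9) + (6) + (3) + (0) + (6)] = 24/24 = 1
  <chi_5*chi_5, chi_2> = (1/24)[1*(9)*conj(1) + 6*(1)*conj(-1) + 3*(1)*conj(1) + 8*(0)*conj(1) + 6*(1)*conj(-1)]
      = (1/24)[(9) + (-6) + (3) + (0) + (-6)] = 0/24 = 0
  <chi_5*chi_5, chi_3> = (1/24)[1*(9)*conj(2) + 6*(1)*conj(0) + 3*(1)*conj(2) + 8*(0)*conj(-1) + 6*(1)*conj(0)]
      = (1/24)[(18) + (0) + (6) + (0) + (0)] = 24/24 = 1
  <chi_5*chi_5, chi_4> = (1/24)[1*(9)*conj(3) + 6*(1)*conj(1) + 3*(1)*conj(-1) + 8*(0)*conj(0) + 6*(1)*conj(-1)]
      = (1/24)[(27) + (6) + (-3) + (0) + (-6)] = 24/24 = 1
  <chi_5*chi_5, chi_5> = (1/24)[1*(9)*conj(3) + 6*(1)*conj(-1) + 3*(1)*conj(-1) + 8*(0)*conj(0) + 6*(1)*conj(1)]
      = (1/24)[(27) + (-6) + (-3) + (0) + (6)] = 24/24 = 1
Hence the multiplicities are chi_1: 1, chi_3: 1, chi_4: 1, chi_5: 1. Dimension check: dim(chi_5)*dim(chi_5) = 3*3 = 9 and sum (mult * dim) = 1*1 + 1*2 + 1*3 + 1*3 = 9.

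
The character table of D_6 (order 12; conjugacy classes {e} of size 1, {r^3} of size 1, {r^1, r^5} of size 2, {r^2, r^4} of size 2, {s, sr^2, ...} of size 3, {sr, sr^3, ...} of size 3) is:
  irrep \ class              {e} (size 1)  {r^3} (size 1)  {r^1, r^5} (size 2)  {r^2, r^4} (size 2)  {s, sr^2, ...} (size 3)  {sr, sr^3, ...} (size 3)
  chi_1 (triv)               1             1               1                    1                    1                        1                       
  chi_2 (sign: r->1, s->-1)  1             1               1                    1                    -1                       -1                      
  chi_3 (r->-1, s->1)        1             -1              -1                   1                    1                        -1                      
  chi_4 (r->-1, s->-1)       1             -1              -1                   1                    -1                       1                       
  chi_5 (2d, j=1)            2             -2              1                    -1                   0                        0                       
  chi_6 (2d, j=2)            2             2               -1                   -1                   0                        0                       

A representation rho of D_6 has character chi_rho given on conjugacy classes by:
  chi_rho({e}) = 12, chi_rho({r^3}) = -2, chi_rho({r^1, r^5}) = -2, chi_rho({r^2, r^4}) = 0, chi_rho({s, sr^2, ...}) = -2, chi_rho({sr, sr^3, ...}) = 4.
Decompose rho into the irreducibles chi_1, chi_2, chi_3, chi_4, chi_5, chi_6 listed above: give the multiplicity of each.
Multiplicities: chi_1: 1, chi_2: 0, chi_3: 0, chi_4: 3, chi_5: 2, chi_6: 2.

Details: Use <chi_rho, chi> = (1/|G|) sum_C |C| * chi_rho(C) * conj(chi(C)) with |G| = 12 for each irreducible chi in the table:
  <chi_rho, chi_1> = (1/12)[1*(12)*conj(1) + 1*(-2)*conj(1) + 2*(-2)*conj(1) + 2*(0)*conj(1) + 3*(-2)*conj(1) + 3*(4)*conj(1)]
      = (1/12)[(12) + (-2) + (-4) + (0) + (-6) + (12)] = 12/12 = 1
  <chi_rho, chi_2> = (1/12)[1*(12)*conj(1) + 1*(-2)*conj(1) + 2*(-2)*conj(1) + 2*(0)*conj(1) + 3*(-2)*conj(-1) + 3*(4)*conj(-1)]
      = (1/12)[(12) + (-2) + (-4) + (0) + (6) + (-12)] = 0/12 = 0
  <chi_rho, chi_3> = (1/12)[1*(12)*conj(1) + 1*(-2)*conj(-1) + 2*(-2)*conj(-1) + 2*(0)*conj(1) + 3*(-2)*conj(1) + 3*(4)*conj(-1)]
      = (1/12)[(12) + (2) + (4) + (0) + (-6) + (-12)] = 0/12 = 0
  <chi_rho, chi_4> = (1/12)[1*(12)*conj(1) + 1*(-2)*conj(-1) + 2*(-2)*conj(-1) + 2*(0)*conj(1) + 3*(-2)*conj(-1) + 3*(4)*conj(1)]
      = (1/12)[(12) + (2) + (4) + (0) + (6) + (12)] = 36/12 = 3
  <chi_rho, chi_5> = (1/12)[1*(12)*conj(2) + 1*(-2)*conj(-2) + 2*(-2)*conj(1) + 2*(0)*conj(-1) + 3*(-2)*conj(0) + 3*(4)*conj(0)]
      = (1/12)[(24) + (4) + (-4) + (0) + (0) + (0)] = 24/12 = 2
  <chi_rho, chi_6> = (1/12)[1*(12)*conj(2) + 1*(-2)*conj(2) + 2*(-2)*conj(-1) + 2*(0)*conj(-1) + 3*(-2)*conj(0) + 3*(4)*conj(0)]
      = (1/12)[(24) + (-4) + (4) + (0) + (0) + (0)] = 24/12 = 2
Dimension check: dim(rho) = sum (mult * dim) = 1*1 + 0*1 + 0*1 + 3*1 + 2*2 + 2*2 = 12 = chi_rho(e) = 12.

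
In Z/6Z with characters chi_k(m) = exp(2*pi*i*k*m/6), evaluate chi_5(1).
chi_5(1) = zeta_6^5 = exp(-I*pi/3)

Why: chi_5(1) = zeta_6^(5*1) = zeta_6^5. Since zeta_6^6 = 1, this equals zeta_6^5 = exp(2*pi*i*5/6) = exp(-I*pi/3).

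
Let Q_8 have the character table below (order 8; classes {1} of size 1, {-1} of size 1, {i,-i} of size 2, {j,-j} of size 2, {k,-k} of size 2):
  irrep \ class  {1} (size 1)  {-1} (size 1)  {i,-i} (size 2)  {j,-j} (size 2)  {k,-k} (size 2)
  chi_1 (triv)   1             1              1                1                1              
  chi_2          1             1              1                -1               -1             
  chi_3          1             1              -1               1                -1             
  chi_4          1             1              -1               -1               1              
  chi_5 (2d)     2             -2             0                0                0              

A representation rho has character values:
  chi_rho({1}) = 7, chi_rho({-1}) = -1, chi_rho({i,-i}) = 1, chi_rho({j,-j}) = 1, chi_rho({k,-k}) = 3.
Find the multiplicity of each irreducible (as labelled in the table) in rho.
Multiplicities: chi_1: 2, chi_2: 0, chi_3: 0, chi_4: 1, chi_5: 2.

Reasoning: Use <chi_rho, chi> = (1/|G|) sum_C |C| * chi_rho(C) * conj(chi(C)) with |G| = 8 for each irreducible chi in the table:
  <chi_rho, chi_1> = (1/8)[1*(7)*conj(1) + 1*(-1)*conj(1) + 2*(1)*conj(1) + 2*(1)*conj(1) + 2*(3)*conj(1)]
      = (1/8)[(7) + (-1) + (2) + (2) + (6)] = 16/8 = 2
  <chi_rho, chi_2> = (1/8)[1*(7)*conj(1) + 1*(-1)*conj(1) + 2*(1)*conj(1) + 2*(1)*conj(-1) + 2*(3)*conj(-1)]
      = (1/8)[(7) + (-1) + (2) + (-2) + (-6)] = 0/8 = 0
  <chi_rho, chi_3> = (1/8)[1*(7)*conj(1) + 1*(-1)*conj(1) + 2*(1)*conj(-1) + 2*(1)*conj(1) + 2*(3)*conj(-1)]
      = (1/8)[(7) + (-1) + (-2) + (2) + (-6)] = 0/8 = 0
  <chi_rho, chi_4> = (1/8)[1*(7)*conj(1) + 1*(-1)*conj(1) + 2*(1)*conj(-1) + 2*(1)*conj(-1) + 2*(3)*conj(1)]
      = (1/8)[(7) + (-1) + (-2) + (-2) + (6)] = 8/8 = 1
  <chi_rho, chi_5> = (1/8)[1*(7)*conj(2) + 1*(-1)*conj(-2) + 2*(1)*conj(0) + 2*(1)*conj(0) + 2*(3)*conj(0)]
      = (1/8)[(14) + (2) + (0) + (0) + (0)] = 16/8 = 2
Dimension check: dim(rho) = sum (mult * dim) = 2*1 + 0*1 + 0*1 + 1*1 + 2*2 = 7 = chi_rho(e) = 7.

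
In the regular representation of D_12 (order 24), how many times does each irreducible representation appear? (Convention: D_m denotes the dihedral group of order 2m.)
Each irreducible V_i of dimension d_i appears with multiplicity d_i, i.e. rho_reg = (direct sum over all irreducibles V_i) d_i V_i. The irreducible dimensions for D_12 are 1, 1, 1, 1, 2, 2, 2, 2, 2: 4 irreducibles of dimension 1, each with multiplicity 1; 5 irreducibles of dimension 2, each with multiplicity 2. Total dimension 4*1*1 + 5*2*2 = 24 = |G|.

Solution. General theorem: in the regular representation of a finite group G, each irreducible appears with multiplicity equal to its dimension. Check: dim(rho_reg) = sum d_i^2 = 1 + 1 + 1 + 1 + 4 + 4 + 4 + 4 + 4 = 24 = |G|.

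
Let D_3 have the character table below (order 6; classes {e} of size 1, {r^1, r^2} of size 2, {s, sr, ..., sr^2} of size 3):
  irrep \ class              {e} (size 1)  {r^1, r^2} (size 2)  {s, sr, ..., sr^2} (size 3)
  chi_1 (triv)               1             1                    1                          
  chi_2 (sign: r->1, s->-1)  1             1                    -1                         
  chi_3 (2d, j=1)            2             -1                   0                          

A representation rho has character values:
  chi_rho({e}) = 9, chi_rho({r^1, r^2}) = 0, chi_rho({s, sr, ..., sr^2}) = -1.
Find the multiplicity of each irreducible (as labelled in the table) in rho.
Multiplicities: chi_1: 1, chi_2: 2, chi_3: 3.

Reasoning: Use <chi_rho, chi> = (1/|G|) sum_C |C| * chi_rho(C) * conj(chi(C)) with |G| = 6 for each irreducible chi in the table:
  <chi_rho, chi_1> = (1/6)[1*(9)*conj(1) + 2*(0)*conj(1) + 3*(-1)*conj(1)]
      = (1/6)[(9) + (0) + (-3)] = 6/6 = 1
  <chi_rho, chi_2> = (1/6)[1*(9)*conj(1) + 2*(0)*conj(1) + 3*(-1)*conj(-1)]
      = (1/6)[(9) + (0) + (3)] = 12/6 = 2
  <chi_rho, chi_3> = (1/6)[1*(9)*conj(2) + 2*(0)*conj(-1) + 3*(-1)*conj(0)]
      = (1/6)[(18) + (0) + (0)] = 18/6 = 3
Dimension check: dim(rho) = sum (mult * dim) = 1*1 + 2*1 + 3*2 = 9 = chi_rho(e) = 9.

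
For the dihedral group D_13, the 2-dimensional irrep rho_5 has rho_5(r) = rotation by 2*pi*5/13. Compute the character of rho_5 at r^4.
chi_{rho_5}(r^4) = 2*cos(2*pi*5*4/13) = -2*cos(pi/13)

Reasoning: rho_5(r^4) is rotation by angle 2*pi*5*4/13, whose trace is 2*cos(2*pi*5*4/13) = -2*cos(pi/13).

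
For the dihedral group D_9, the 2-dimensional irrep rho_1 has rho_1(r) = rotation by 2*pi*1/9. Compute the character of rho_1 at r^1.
chi_{rho_1}(r^1) = 2*cos(2*pi*1*1/9) = 2*cos(2*pi/9)

Reasoning: rho_1(r^1) is rotation by angle 2*pi*1*1/9, whose trace is 2*cos(2*pi*1*1/9) = 2*cos(2*pi/9).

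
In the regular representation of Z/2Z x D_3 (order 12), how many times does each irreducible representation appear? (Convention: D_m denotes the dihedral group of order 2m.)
Each irreducible V_i of dimension d_i appears with multiplicity d_i, i.e. rho_reg = (direct sum over all irreducibles V_i) d_i V_i. The irreducible dimensions for Z/2Z x D_3 are 1, 1, 1, 1, 2, 2: 4 irreducibles of dimension 1, each with multiplicity 1; 2 irreducibles of dimension 2, each with multiplicity 2. Total dimension 4*1*1 + 2*2*2 = 12 = |G|.

Working: General theorem: in the regular representation of a finite group G, each irreducible appears with multiplicity equal to its dimension. Check: dim(rho_reg) = sum d_i^2 = 1 + 1 + 1 + 1 + 4 + 4 = 12 = |G|.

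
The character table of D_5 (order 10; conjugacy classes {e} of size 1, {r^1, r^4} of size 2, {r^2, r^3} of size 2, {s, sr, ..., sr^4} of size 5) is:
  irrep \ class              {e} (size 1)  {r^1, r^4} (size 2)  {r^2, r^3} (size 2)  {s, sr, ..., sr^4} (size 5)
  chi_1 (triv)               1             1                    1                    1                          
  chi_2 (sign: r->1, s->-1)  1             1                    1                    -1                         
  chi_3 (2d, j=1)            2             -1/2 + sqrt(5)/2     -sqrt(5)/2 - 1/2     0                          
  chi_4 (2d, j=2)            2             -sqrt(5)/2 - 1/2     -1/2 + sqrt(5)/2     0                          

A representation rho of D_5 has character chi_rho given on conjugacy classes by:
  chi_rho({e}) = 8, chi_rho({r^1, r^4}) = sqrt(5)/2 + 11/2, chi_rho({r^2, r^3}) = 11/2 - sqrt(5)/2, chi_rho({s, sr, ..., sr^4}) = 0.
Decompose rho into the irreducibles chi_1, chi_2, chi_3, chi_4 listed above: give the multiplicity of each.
Multiplicities: chi_1: 3, chi_2: 3, chi_3: 1, chi_4: 0.

Reasoning: Use <chi_rho, chi> = (1/|G|) sum_C |C| * chi_rho(C) * conj(chi(C)) with |G| = 10 for each irreducible chi in the table:
  <chi_rho, chi_1> = (1/10)[1*(8)*conj(1) + 2*(sqrt(5)/2 + 11/2)*conj(1) + 2*(11/2 - sqrt(5)/2)*conj(1) + 5*(0)*conj(1)]
      = (1/10)[(8) + (sqrt(5) + 11) + (11 - sqrt(5)) + (0)] = 30/10 = 3
  <chi_rho, chi_2> = (1/10)[1*(8)*conj(1) + 2*(sqrt(5)/2 + 11/2)*conj(1) + 2*(11/2 - sqrt(5)/2)*conj(1) + 5*(0)*conj(-1)]
      = (1/10)[(8) + (sqrt(5) + 11) + (11 - sqrt(5)) + (0)] = 30/10 = 3
  <chi_rho, chi_3> = (1/10)[1*(8)*conj(2) + 2*(sqrt(5)/2 + 11/2)*conj(-1/2 + sqrt(5)/2) + 2*(11/2 - sqrt(5)/2)*conj(-sqrt(5)/2 - 1/2) + 5*(0)*conj(0)]
      = (1/10)[(16) + (-3 + 5*sqrt(5)) + (-5*sqrt(5) - 3) + (0)] = 10/10 = 1
  <chi_rho, chi_4> = (1/10)[1*(8)*conj(2) + 2*(sqrt(5)/2 + 11/2)*conj(-sqrt(5)/2 - 1/2) + 2*(11/2 - sqrt(5)/2)*conj(-1/2 + sqrt(5)/2) + 5*(0)*conj(0)]
      = (1/10)[(16) + (-6*sqrt(5) - 8) + (-8 + 6*sqrt(5)) + (0)] = 0/10 = 0
Dimension check: dim(rho) = sum (mult * dim) = 3*1 + 3*1 + 1*2 + 0*2 = 8 = chi_rho(e) = 8.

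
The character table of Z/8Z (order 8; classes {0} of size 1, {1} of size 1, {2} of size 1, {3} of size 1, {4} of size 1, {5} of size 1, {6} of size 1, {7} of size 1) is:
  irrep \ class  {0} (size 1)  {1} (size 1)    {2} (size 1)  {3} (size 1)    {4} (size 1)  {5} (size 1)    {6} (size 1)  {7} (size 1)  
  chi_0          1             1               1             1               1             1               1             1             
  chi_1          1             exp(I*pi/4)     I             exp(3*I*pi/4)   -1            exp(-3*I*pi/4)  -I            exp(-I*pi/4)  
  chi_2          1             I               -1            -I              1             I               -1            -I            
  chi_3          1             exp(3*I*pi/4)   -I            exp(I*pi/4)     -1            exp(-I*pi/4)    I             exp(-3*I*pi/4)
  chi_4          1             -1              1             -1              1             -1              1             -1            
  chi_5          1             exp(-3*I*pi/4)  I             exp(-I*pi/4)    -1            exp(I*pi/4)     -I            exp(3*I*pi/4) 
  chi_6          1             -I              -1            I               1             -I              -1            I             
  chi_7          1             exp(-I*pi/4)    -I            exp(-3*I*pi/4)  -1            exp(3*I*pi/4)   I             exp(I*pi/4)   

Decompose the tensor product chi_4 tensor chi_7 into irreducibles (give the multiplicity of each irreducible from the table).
chi_4 tensor chi_7 = chi_3 (all other irreducibles have multiplicity 0).

Derivation: The character of a tensor product is the pointwise product (chi_4 * chi_7)(C) = chi_4(C) * chi_7(C):
  {0}: (1)*(1), {1}: (-1)*(exp(-I*pi/4)), {2}: (1)*(-I), {3}: (-1)*(exp(-3*I*pi/4)), {4}: (1)*(-1), {5}: (-1)*(exp(3*I*pi/4)), {6}: (1)*(I), {7}: (-1)*(exp(I*pi/4))
so (chi_4 * chi_7) takes values
  {0} -> 1, {1} -> -exp(-I*pi/4), {2} -> -I, {3} -> -exp(-3*I*pi/4), {4} -> -1, {5} -> -exp(3*I*pi/4), {6} -> I, {7} -> -exp(I*pi/4).
Now take the inner product of this character with each irreducible chi from the table, <chi_4*chi_7, chi> = (1/8) sum_C |C| (chi_4*chi_7)(C) conj(chi(C)):
  <chi_4*chi_7, chi_0> = (1/8)[1*(1)*conj(1) + 1*(-exp(-I*pi/4))*conj(1) + 1*(-I)*conj(1) + 1*(-exp(-3*I*pi/4))*conj(1) + 1*(-1)*conj(1) + 1*(-exp(3*I*pi/4))*conj(1) + 1*(I)*conj(1) + 1*(-exp(I*pi/4))*conj(1)]
      = (1/8)[(1) + (-exp(-I*pi/4)) + (-I) + (-exp(-3*I*pi/4)) + (-1) + (-exp(3*I*pi/4)) + (I) + (-exp(I*pi/4))] = 0/8 = 0
  <chi_4*chi_7, chi_1> = (1/8)[1*(1)*conj(1) + 1*(-exp(-I*pi/4))*conj(exp(I*pi/4)) + 1*(-I)*conj(I) + 1*(-exp(-3*I*pi/4))*conj(exp(3*I*pi/4)) + 1*(-1)*conj(-1) + 1*(-exp(3*I*pi/4))*conj(exp(-3*I*pi/4)) + 1*(I)*conj(-I) + 1*(-exp(I*pi/4))*conj(exp(-I*pi/4))]
      = (1/8)[(1) + (I) + (-1) + (-I) + (1) + (I) + (-1) + (-I)] = 0/8 = 0
  <chi_4*chi_7, chi_2> = (1/8)[1*(1)*conj(1) + 1*(-exp(-I*pi/4))*conj(I) + 1*(-I)*conj(-1) + 1*(-exp(-3*I*pi/4))*conj(-I) + 1*(-1)*conj(1) + 1*(-exp(3*I*pi/4))*conj(I) + 1*(I)*conj(-1) + 1*(-exp(I*pi/4))*conj(-I)]
      = (1/8)[(1) + (exp(I*pi/4)) + (I) + (-exp(-I*pi/4)) + (-1) + (exp(-3*I*pi/4)) + (-I) + (-exp(3*I*pi/4))] = 0/8 = 0
  <chi_4*chi_7, chi_3> = (1/8)[1*(1)*conj(1) + 1*(-exp(-I*pi/4))*conj(exp(3*I*pi/4)) + 1*(-I)*conj(-I) + 1*(-exp(-3*I*pi/4))*conj(exp(I*pi/4)) + 1*(-1)*conj(-1) + 1*(-exp(3*I*pi/4))*conj(exp(-I*pi/4)) + 1*(I)*conj(I) + 1*(-exp(I*pi/4))*conj(exp(-3*I*pi/4))]
      = (1/8)[(1) + (1) + (1) + (1) + (1) + (1) + (1) + (1)] = 8/8 = 1
  <chi_4*chi_7, chi_4> = (1/8)[1*(1)*conj(1) + 1*(-exp(-I*pi/4))*conj(-1) + 1*(-I)*conj(1) + 1*(-exp(-3*I*pi/4))*conj(-1) + 1*(-1)*conj(1) + 1*(-exp(3*I*pi/4))*conj(-1) + 1*(I)*conj(1) + 1*(-exp(I*pi/4))*conj(-1)]
      = (1/8)[(1) + (exp(-I*pi/4)) + (-I) + (exp(-3*I*pi/4)) + (-1) + (exp(3*I*pi/4)) + (I) + (exp(I*pi/4))] = 0/8 = 0
  <chi_4*chi_7, chi_5> = (1/8)[1*(1)*conj(1) + 1*(-exp(-I*pi/4))*conj(exp(-3*I*pi/4)) + 1*(-I)*conj(I) + 1*(-exp(-3*I*pi/4))*conj(exp(-I*pi/4)) + 1*(-1)*conj(-1) + 1*(-exp(3*I*pi/4))*conj(exp(I*pi/4)) + 1*(I)*conj(-I) + 1*(-exp(I*pi/4))*conj(exp(3*I*pi/4))]
      = (1/8)[(1) + (-I) + (-1) + (I) + (1) + (-I) + (-1) + (I)] = 0/8 = 0
  <chi_4*chi_7, chi_6> = (1/8)[1*(1)*conj(1) + 1*(-exp(-I*pi/4))*conj(-I) + 1*(-I)*conj(-1) + 1*(-exp(-3*I*pi/4))*conj(I) + 1*(-1)*conj(1) + 1*(-exp(3*I*pi/4))*conj(-I) + 1*(I)*conj(-1) + 1*(-exp(I*pi/4))*conj(I)]
      = (1/8)[(1) + (-exp(I*pi/4)) + (I) + (exp(-I*pi/4)) + (-1) + (-exp(-3*I*pi/4)) + (-I) + (exp(3*I*pi/4))] = 0/8 = 0
  <chi_4*chi_7, chi_7> = (1/8)[1*(1)*conj(1) + 1*(-exp(-I*pi/4))*conj(exp(-I*pi/4)) + 1*(-I)*conj(-I) + 1*(-exp(-3*I*pi/4))*conj(exp(-3*I*pi/4)) + 1*(-1)*conj(-1) + 1*(-exp(3*I*pi/4))*conj(exp(3*I*pi/4)) + 1*(I)*conj(I) + 1*(-exp(I*pi/4))*conj(exp(I*pi/4))]
      = (1/8)[(1) + (-1) + (1) + (-1) + (1) + (-1) + (1) + (-1)] = 0/8 = 0
(Exp terms are combined using exp(i*s)*conj(exp(i*t)) = exp(i*(s-t)), and sums of them are collapsed using the identity that for every m > 1 the m distinct m-th roots of unity sum to 0, e.g. 1 + exp(2*I*pi/3) + exp(-2*I*pi/3) = 0.)
Hence the multiplicities are chi_3: 1. Dimension check: dim(chi_4)*dim(chi_7) = 1*1 = 1 and sum (mult * dim) = 1*1 = 1.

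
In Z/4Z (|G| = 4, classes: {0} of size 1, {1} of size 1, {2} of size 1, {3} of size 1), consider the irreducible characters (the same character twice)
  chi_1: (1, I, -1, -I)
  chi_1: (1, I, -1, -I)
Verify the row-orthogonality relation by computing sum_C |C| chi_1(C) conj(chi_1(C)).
Sum = 4 = |G| = 4; so <chi_1, chi_1> = 1 (norm-1 confirms irreducibility).

Solution. Compute term by term over conjugacy classes (|C| * chi_1(C) * conj(chi_1(C))):
  1*(1)*conj(1) + 1*(I)*conj(I) + 1*(-1)*conj(-1) + 1*(-I)*conj(-I)
  = (1) + (1) + (1) + (1)
  = 4.
(Exp terms are combined using exp(i*s)*conj(exp(i*t)) = exp(i*(s-t)), and sums of them are collapsed using the identity that for every m > 1 the m distinct m-th roots of unity sum to 0, e.g. 1 + exp(2*I*pi/3) + exp(-2*I*pi/3) = 0.)
Dividing by |G| = 4 gives 4/4 = 1, matching the row-orthogonality relation <chi_1, chi_1> = [chi_1 = chi_1].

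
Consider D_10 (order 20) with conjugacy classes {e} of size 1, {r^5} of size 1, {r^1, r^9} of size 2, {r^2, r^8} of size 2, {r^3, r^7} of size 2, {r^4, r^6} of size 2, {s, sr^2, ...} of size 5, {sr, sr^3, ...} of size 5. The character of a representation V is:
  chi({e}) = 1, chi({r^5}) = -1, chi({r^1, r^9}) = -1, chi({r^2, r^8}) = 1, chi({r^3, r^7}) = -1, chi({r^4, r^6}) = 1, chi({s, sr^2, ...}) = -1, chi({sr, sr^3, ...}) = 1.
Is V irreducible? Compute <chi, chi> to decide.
Irreducible: <chi, chi> = 1.

Why: <chi, chi> = (1/|G|) sum_C |C| * |chi(C)|^2 = (1/20)[1*|1|^2 + 1*|-1|^2 + 2*|-1|^2 + 2*|1|^2 + 2*|-1|^2 + 2*|1|^2 + 5*|-1|^2 + 5*|1|^2]
  = (1/20)[(1) + (1) + (2) + (2) + (2) + (2) + (5) + (5)] = 20/20 = 1.
A character is irreducible iff <chi, chi> = 1, so this representation is irreducible.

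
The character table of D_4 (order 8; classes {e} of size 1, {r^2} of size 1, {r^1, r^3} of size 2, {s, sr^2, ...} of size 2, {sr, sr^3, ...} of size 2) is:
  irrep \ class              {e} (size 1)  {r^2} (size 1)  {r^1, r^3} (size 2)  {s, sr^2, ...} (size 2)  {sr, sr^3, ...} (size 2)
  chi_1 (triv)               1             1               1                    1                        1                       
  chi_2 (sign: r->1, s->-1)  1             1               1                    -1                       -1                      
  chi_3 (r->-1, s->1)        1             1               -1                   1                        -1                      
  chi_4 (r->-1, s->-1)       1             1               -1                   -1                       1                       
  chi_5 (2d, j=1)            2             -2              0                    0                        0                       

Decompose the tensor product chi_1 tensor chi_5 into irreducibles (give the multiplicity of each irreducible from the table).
chi_1 tensor chi_5 = chi_5 (all other irreducibles have multiplicity 0).

Solution. The character of a tensor product is the pointwise product (chi_1 * chi_5)(C) = chi_1(C) * chi_5(C):
  {e}: (1)*(2), {r^2}: (1)*(-2), {r^1, r^3}: (1)*(0), {s, sr^2, ...}: (1)*(0), {sr, sr^3, ...}: (1)*(0)
so (chi_1 * chi_5) takes values
  {e} -> 2, {r^2} -> -2, {r^1, r^3} -> 0, {s, sr^2, ...} -> 0, {sr, sr^3, ...} -> 0.
Now take the inner product of this character with each irreducible chi from the table, <chi_1*chi_5, chi> = (1/8) sum_C |C| (chi_1*chi_5)(C) conj(chi(C)):
  <chi_1*chi_5, chi_1> = (1/8)[1*(2)*conj(1) + 1*(-2)*conj(1) + 2*(0)*conj(1) + 2*(0)*conj(1) + 2*(0)*conj(1)]
      = (1/8)[(2) + (-2) + (0) + (0) + (0)] = 0/8 = 0
  <chi_1*chi_5, chi_2> = (1/8)[1*(2)*conj(1) + 1*(-2)*conj(1) + 2*(0)*conj(1) + 2*(0)*conj(-1) + 2*(0)*conj(-1)]
      = (1/8)[(2) + (-2) + (0) + (0) + (0)] = 0/8 = 0
  <chi_1*chi_5, chi_3> = (1/8)[1*(2)*conj(1) + 1*(-2)*conj(1) + 2*(0)*conj(-1) + 2*(0)*conj(1) + 2*(0)*conj(-1)]
      = (1/8)[(2) + (-2) + (0) + (0) + (0)] = 0/8 = 0
  <chi_1*chi_5, chi_4> = (1/8)[1*(2)*conj(1) + 1*(-2)*conj(1) + 2*(0)*conj(-1) + 2*(0)*conj(-1) + 2*(0)*conj(1)]
      = (1/8)[(2) + (-2) + (0) + (0) + (0)] = 0/8 = 0
  <chi_1*chi_5, chi_5> = (1/8)[1*(2)*conj(2) + 1*(-2)*conj(-2) + 2*(0)*conj(0) + 2*(0)*conj(0) + 2*(0)*conj(0)]
      = (1/8)[(4) + (4) + (0) + (0) + (0)] = 8/8 = 1
Hence the multiplicities are chi_5: 1. Dimension check: dim(chi_1)*dim(chi_5) = 1*2 = 2 and sum (mult * dim) = 1*2 = 2.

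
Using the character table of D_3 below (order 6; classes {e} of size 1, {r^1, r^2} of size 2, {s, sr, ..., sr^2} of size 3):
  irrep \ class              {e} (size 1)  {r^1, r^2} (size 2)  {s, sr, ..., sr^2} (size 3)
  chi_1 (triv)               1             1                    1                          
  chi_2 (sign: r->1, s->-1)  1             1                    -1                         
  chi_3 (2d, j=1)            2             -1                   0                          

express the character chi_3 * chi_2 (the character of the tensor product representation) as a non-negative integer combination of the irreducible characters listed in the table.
chi_3 tensor chi_2 = chi_3 (all other irreducibles have multiplicity 0).

Solution. The character of a tensor product is the pointwise product (chi_3 * chi_2)(C) = chi_3(C) * chi_2(C):
  {e}: (2)*(1), {r^1, r^2}: (-1)*(1), {s, sr, ..., sr^2}: (0)*(-1)
so (chi_3 * chi_2) takes values
  {e} -> 2, {r^1, r^2} -> -1, {s, sr, ..., sr^2} -> 0.
Now take the inner product of this character with each irreducible chi from the table, <chi_3*chi_2, chi> = (1/6) sum_C |C| (chi_3*chi_2)(C) conj(chi(C)):
  <chi_3*chi_2, chi_1> = (1/6)[1*(2)*conj(1) + 2*(-1)*conj(1) + 3*(0)*conj(1)]
      = (1/6)[(2) + (-2) + (0)] = 0/6 = 0
  <chi_3*chi_2, chi_2> = (1/6)[1*(2)*conj(1) + 2*(-1)*conj(1) + 3*(0)*conj(-1)]
      = (1/6)[(2) + (-2) + (0)] = 0/6 = 0
  <chi_3*chi_2, chi_3> = (1/6)[1*(2)*conj(2) + 2*(-1)*conj(-1) + 3*(0)*conj(0)]
      = (1/6)[(4) + (2) + (0)] = 6/6 = 1
Hence the multiplicities are chi_3: 1. Dimension check: dim(chi_3)*dim(chi_2) = 2*1 = 2 and sum (mult * dim) = 1*2 = 2.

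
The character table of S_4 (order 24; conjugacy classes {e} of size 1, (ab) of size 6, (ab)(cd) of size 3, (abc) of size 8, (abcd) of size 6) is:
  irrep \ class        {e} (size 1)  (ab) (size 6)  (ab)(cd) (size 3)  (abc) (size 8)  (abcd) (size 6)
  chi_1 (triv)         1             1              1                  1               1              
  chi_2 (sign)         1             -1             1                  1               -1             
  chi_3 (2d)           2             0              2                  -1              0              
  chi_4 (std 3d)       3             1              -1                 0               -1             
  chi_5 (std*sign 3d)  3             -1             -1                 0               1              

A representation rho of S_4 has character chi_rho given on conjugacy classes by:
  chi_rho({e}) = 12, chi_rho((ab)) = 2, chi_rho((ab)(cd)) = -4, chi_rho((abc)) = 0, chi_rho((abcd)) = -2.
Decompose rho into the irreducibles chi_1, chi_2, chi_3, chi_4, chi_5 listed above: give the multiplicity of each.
Multiplicities: chi_1: 0, chi_2: 0, chi_3: 0, chi_4: 3, chi_5: 1.

Solution. Use <chi_rho, chi> = (1/|G|) sum_C |C| * chi_rho(C) * conj(chi(C)) with |G| = 24 for each irreducible chi in the table:
  <chi_rho, chi_1> = (1/24)[1*(12)*conj(1) + 6*(2)*conj(1) + 3*(-4)*conj(1) + 8*(0)*conj(1) + 6*(-2)*conj(1)]
      = (1/24)[(12) + (12) + (-12) + (0) + (-12)] = 0/24 = 0
  <chi_rho, chi_2> = (1/24)[1*(12)*conj(1) + 6*(2)*conj(-1) + 3*(-4)*conj(1) + 8*(0)*conj(1) + 6*(-2)*conj(-1)]
      = (1/24)[(12) + (-12) + (-12) + (0) + (12)] = 0/24 = 0
  <chi_rho, chi_3> = (1/24)[1*(12)*conj(2) + 6*(2)*conj(0) + 3*(-4)*conj(2) + 8*(0)*conj(-1) + 6*(-2)*conj(0)]
      = (1/24)[(24) + (0) + (-24) + (0) + (0)] = 0/24 = 0
  <chi_rho, chi_4> = (1/24)[1*(12)*conj(3) + 6*(2)*conj(1) + 3*(-4)*conj(-1) + 8*(0)*conj(0) + 6*(-2)*conj(-1)]
      = (1/24)[(36) + (12) + (12) + (0) + (12)] = 72/24 = 3
  <chi_rho, chi_5> = (1/24)[1*(12)*conj(3) + 6*(2)*conj(-1) + 3*(-4)*conj(-1) + 8*(0)*conj(0) + 6*(-2)*conj(1)]
      = (1/24)[(36) + (-12) + (12) + (0) + (-12)] = 24/24 = 1
Dimension check: dim(rho) = sum (mult * dim) = 0*1 + 0*1 + 0*2 + 3*3 + 1*3 = 12 = chi_rho(e) = 12.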